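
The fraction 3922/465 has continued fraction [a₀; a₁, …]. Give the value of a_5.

Apply division with remainder until the remainder is 0:
⌊3922/465⌋ = 8, remainder 202
⌊465/202⌋ = 2, remainder 61
⌊202/61⌋ = 3, remainder 19
⌊61/19⌋ = 3, remainder 4
⌊19/4⌋ = 4, remainder 3
⌊4/3⌋ = 1, remainder 1

1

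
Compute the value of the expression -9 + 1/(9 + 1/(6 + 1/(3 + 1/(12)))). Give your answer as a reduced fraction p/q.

a_0 = -9: -9/1
a_1 = 9: -80/9
a_2 = 6: -489/55
a_3 = 3: -1547/174
a_4 = 12: -19053/2143

-19053/2143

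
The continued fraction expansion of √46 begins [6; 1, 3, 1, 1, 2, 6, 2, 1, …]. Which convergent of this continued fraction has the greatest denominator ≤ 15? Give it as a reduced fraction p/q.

List convergents until the denominator exceeds the bound:
a_0 = 6: 6/1  (≤ bound)
a_1 = 1: 7/1  (≤ bound)
a_2 = 3: 27/4  (≤ bound)
a_3 = 1: 34/5  (≤ bound)
a_4 = 1: 61/9  (≤ bound)
a_5 = 2: 156/23  (> 15, stop)

61/9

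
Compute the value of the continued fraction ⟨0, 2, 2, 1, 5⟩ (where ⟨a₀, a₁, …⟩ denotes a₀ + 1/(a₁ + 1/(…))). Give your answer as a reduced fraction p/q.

17/40

Start with 5.
1 + 1/(5/1) = 1 + 1/5 = 6/5
2 + 1/(6/5) = 2 + 5/6 = 17/6
2 + 1/(17/6) = 2 + 6/17 = 40/17
0 + 1/(40/17) = 0 + 17/40 = 17/40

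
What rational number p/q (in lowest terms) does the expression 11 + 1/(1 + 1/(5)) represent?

71/6

Start with 5.
1 + 1/(5/1) = 1 + 1/5 = 6/5
11 + 1/(6/5) = 11 + 5/6 = 71/6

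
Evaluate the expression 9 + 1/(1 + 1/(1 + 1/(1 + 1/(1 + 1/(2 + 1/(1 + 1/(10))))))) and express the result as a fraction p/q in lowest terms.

1855/193

Use the convergent recurrence hₖ = aₖ·hₖ₋₁ + hₖ₋₂ (and likewise for the denominators kₖ):
a_0 = 9: 9/1
a_1 = 1: 10/1
a_2 = 1: 19/2
a_3 = 1: 29/3
a_4 = 1: 48/5
a_5 = 2: 125/13
a_6 = 1: 173/18
a_7 = 10: 1855/193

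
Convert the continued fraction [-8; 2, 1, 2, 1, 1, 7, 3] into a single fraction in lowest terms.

Start with 3.
7 + 1/(3/1) = 7 + 1/3 = 22/3
1 + 1/(22/3) = 1 + 3/22 = 25/22
1 + 1/(25/22) = 1 + 22/25 = 47/25
2 + 1/(47/25) = 2 + 25/47 = 119/47
1 + 1/(119/47) = 1 + 47/119 = 166/119
2 + 1/(166/119) = 2 + 119/166 = 451/166
-8 + 1/(451/166) = -8 + 166/451 = -3442/451

-3442/451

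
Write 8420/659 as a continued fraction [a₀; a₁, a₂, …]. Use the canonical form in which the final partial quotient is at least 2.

⌊8420/659⌋ = 12, remainder 512
⌊659/512⌋ = 1, remainder 147
⌊512/147⌋ = 3, remainder 71
⌊147/71⌋ = 2, remainder 5
⌊71/5⌋ = 14, remainder 1
⌊5/1⌋ = 5, remainder 0

[12; 1, 3, 2, 14, 5]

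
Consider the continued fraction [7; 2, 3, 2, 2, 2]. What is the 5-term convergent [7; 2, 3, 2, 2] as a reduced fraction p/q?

290/39

a_0 = 7: 7/1
a_1 = 2: 15/2
a_2 = 3: 52/7
a_3 = 2: 119/16
a_4 = 2: 290/39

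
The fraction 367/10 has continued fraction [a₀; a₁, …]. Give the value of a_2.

2

⌊367/10⌋ = 36, remainder 7
⌊10/7⌋ = 1, remainder 3
⌊7/3⌋ = 2, remainder 1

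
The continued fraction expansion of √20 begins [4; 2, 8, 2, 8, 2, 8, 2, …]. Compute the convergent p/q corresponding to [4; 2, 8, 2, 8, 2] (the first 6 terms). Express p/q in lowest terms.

Work from the innermost term outward:
Start with 2.
8 + 1/(2/1) = 8 + 1/2 = 17/2
2 + 1/(17/2) = 2 + 2/17 = 36/17
8 + 1/(36/17) = 8 + 17/36 = 305/36
2 + 1/(305/36) = 2 + 36/305 = 646/305
4 + 1/(646/305) = 4 + 305/646 = 2889/646

2889/646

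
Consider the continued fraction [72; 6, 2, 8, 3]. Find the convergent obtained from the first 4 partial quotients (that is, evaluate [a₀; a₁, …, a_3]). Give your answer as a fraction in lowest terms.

Work from the innermost term outward:
Start with 8.
2 + 1/(8/1) = 2 + 1/8 = 17/8
6 + 1/(17/8) = 6 + 8/17 = 110/17
72 + 1/(110/17) = 72 + 17/110 = 7937/110

7937/110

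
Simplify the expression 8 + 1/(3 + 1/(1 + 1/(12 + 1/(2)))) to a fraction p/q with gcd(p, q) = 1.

Start with 2.
12 + 1/(2/1) = 12 + 1/2 = 25/2
1 + 1/(25/2) = 1 + 2/25 = 27/25
3 + 1/(27/25) = 3 + 25/27 = 106/27
8 + 1/(106/27) = 8 + 27/106 = 875/106

875/106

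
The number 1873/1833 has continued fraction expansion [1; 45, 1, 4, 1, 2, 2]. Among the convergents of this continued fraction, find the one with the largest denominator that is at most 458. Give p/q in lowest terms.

a_0 = 1: 1/1  (≤ bound)
a_1 = 45: 46/45  (≤ bound)
a_2 = 1: 47/46  (≤ bound)
a_3 = 4: 234/229  (≤ bound)
a_4 = 1: 281/275  (≤ bound)
a_5 = 2: 796/779  (> 458, stop)

281/275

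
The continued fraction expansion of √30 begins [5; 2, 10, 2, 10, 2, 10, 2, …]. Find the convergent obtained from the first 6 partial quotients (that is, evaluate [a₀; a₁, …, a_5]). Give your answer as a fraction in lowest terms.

Collapse the nested fraction from the inside out:
Start with 2.
10 + 1/(2/1) = 10 + 1/2 = 21/2
2 + 1/(21/2) = 2 + 2/21 = 44/21
10 + 1/(44/21) = 10 + 21/44 = 461/44
2 + 1/(461/44) = 2 + 44/461 = 966/461
5 + 1/(966/461) = 5 + 461/966 = 5291/966

5291/966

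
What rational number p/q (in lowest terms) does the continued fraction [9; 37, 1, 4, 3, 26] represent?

Use the convergent recurrence hₖ = aₖ·hₖ₋₁ + hₖ₋₂ (and likewise for the denominators kₖ):
a_0 = 9: 9/1
a_1 = 37: 334/37
a_2 = 1: 343/38
a_3 = 4: 1706/189
a_4 = 3: 5461/605
a_5 = 26: 143692/15919

143692/15919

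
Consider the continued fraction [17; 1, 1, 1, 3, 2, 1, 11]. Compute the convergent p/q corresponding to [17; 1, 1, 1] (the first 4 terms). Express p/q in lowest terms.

53/3

Work from the innermost term outward:
Start with 1.
1 + 1/(1/1) = 1 + 1/1 = 2/1
1 + 1/(2/1) = 1 + 1/2 = 3/2
17 + 1/(3/2) = 17 + 2/3 = 53/3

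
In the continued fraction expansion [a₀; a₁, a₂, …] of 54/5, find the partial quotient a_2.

⌊54/5⌋ = 10, remainder 4
⌊5/4⌋ = 1, remainder 1
⌊4/1⌋ = 4, remainder 0

4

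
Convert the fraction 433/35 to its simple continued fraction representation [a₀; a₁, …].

[12; 2, 1, 2, 4]

433 = 12·35 + 13, so a_0 = 12
35 = 2·13 + 9, so a_1 = 2
13 = 1·9 + 4, so a_2 = 1
9 = 2·4 + 1, so a_3 = 2
4 = 4·1 + 0, so a_4 = 4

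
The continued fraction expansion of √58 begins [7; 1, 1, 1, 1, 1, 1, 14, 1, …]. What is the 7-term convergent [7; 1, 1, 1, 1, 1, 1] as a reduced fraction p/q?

Compute successive convergents:
a_0 = 7: 7/1
a_1 = 1: 8/1
a_2 = 1: 15/2
a_3 = 1: 23/3
a_4 = 1: 38/5
a_5 = 1: 61/8
a_6 = 1: 99/13

99/13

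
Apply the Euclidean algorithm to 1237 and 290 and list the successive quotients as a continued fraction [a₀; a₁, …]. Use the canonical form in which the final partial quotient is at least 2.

[4; 3, 1, 3, 3, 1, 1, 2]

⌊1237/290⌋ = 4, remainder 77
⌊290/77⌋ = 3, remainder 59
⌊77/59⌋ = 1, remainder 18
⌊59/18⌋ = 3, remainder 5
⌊18/5⌋ = 3, remainder 3
⌊5/3⌋ = 1, remainder 2
⌊3/2⌋ = 1, remainder 1
⌊2/1⌋ = 2, remainder 0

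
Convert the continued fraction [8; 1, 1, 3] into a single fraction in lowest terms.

Use the convergent recurrence hₖ = aₖ·hₖ₋₁ + hₖ₋₂ (and likewise for the denominators kₖ):
a_0 = 8: 8/1
a_1 = 1: 9/1
a_2 = 1: 17/2
a_3 = 3: 60/7

60/7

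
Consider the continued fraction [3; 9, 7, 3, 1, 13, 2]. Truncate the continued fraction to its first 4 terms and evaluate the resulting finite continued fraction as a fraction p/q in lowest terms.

Starting at the tail and folding back:
Start with 3.
7 + 1/(3/1) = 7 + 1/3 = 22/3
9 + 1/(22/3) = 9 + 3/22 = 201/22
3 + 1/(201/22) = 3 + 22/201 = 625/201

625/201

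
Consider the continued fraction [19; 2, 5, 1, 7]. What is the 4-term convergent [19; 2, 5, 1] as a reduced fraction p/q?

Start with 1.
5 + 1/(1/1) = 5 + 1/1 = 6/1
2 + 1/(6/1) = 2 + 1/6 = 13/6
19 + 1/(13/6) = 19 + 6/13 = 253/13

253/13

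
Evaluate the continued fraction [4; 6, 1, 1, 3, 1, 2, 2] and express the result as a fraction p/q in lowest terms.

1607/387

Start with 2.
2 + 1/(2/1) = 2 + 1/2 = 5/2
1 + 1/(5/2) = 1 + 2/5 = 7/5
3 + 1/(7/5) = 3 + 5/7 = 26/7
1 + 1/(26/7) = 1 + 7/26 = 33/26
1 + 1/(33/26) = 1 + 26/33 = 59/33
6 + 1/(59/33) = 6 + 33/59 = 387/59
4 + 1/(387/59) = 4 + 59/387 = 1607/387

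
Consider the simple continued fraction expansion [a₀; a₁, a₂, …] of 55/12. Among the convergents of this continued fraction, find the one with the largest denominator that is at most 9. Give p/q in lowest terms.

23/5

List convergents until the denominator exceeds the bound:
a_0 = 4: 4/1  (≤ bound)
a_1 = 1: 5/1  (≤ bound)
a_2 = 1: 9/2  (≤ bound)
a_3 = 2: 23/5  (≤ bound)
a_4 = 2: 55/12  (> 9, stop)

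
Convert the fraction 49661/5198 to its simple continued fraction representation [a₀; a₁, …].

[9; 1, 1, 4, 7, 11, 3, 2]

Apply division with remainder until the remainder is 0:
49661 = 9·5198 + 2879, so a_0 = 9
5198 = 1·2879 + 2319, so a_1 = 1
2879 = 1·2319 + 560, so a_2 = 1
2319 = 4·560 + 79, so a_3 = 4
560 = 7·79 + 7, so a_4 = 7
79 = 11·7 + 2, so a_5 = 11
7 = 3·2 + 1, so a_6 = 3
2 = 2·1 + 0, so a_7 = 2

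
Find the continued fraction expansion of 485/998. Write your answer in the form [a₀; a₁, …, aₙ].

[0; 2, 17, 3, 9]

485 ÷ 998 → quotient 0, remainder 485
998 ÷ 485 → quotient 2, remainder 28
485 ÷ 28 → quotient 17, remainder 9
28 ÷ 9 → quotient 3, remainder 1
9 ÷ 1 → quotient 9, remainder 0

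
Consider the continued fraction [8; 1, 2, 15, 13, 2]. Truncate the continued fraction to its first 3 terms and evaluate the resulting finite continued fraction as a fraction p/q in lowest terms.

26/3

Start with 2.
1 + 1/(2/1) = 1 + 1/2 = 3/2
8 + 1/(3/2) = 8 + 2/3 = 26/3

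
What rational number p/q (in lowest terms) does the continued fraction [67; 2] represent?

135/2

Collapse the nested fraction from the inside out:
Start with 2.
67 + 1/(2/1) = 67 + 1/2 = 135/2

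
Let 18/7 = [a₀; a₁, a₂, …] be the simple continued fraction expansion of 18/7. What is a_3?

3

18 ÷ 7 → quotient 2, remainder 4
7 ÷ 4 → quotient 1, remainder 3
4 ÷ 3 → quotient 1, remainder 1
3 ÷ 1 → quotient 3, remainder 0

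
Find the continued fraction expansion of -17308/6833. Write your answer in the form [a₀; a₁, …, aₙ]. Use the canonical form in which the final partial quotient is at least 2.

[-3; 2, 7, 13, 3, 1, 3, 2]

Repeatedly divide and take the remainder:
-17308 ÷ 6833 → quotient -3, remainder 3191
6833 ÷ 3191 → quotient 2, remainder 451
3191 ÷ 451 → quotient 7, remainder 34
451 ÷ 34 → quotient 13, remainder 9
34 ÷ 9 → quotient 3, remainder 7
9 ÷ 7 → quotient 1, remainder 2
7 ÷ 2 → quotient 3, remainder 1
2 ÷ 1 → quotient 2, remainder 0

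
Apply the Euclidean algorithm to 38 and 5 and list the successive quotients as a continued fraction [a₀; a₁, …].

[7; 1, 1, 2]

38 ÷ 5 → quotient 7, remainder 3
5 ÷ 3 → quotient 1, remainder 2
3 ÷ 2 → quotient 1, remainder 1
2 ÷ 1 → quotient 2, remainder 0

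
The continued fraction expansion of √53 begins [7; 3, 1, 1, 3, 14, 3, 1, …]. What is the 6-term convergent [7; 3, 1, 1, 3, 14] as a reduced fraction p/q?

Starting at the tail and folding back:
Start with 14.
3 + 1/(14/1) = 3 + 1/14 = 43/14
1 + 1/(43/14) = 1 + 14/43 = 57/43
1 + 1/(57/43) = 1 + 43/57 = 100/57
3 + 1/(100/57) = 3 + 57/100 = 357/100
7 + 1/(357/100) = 7 + 100/357 = 2599/357

2599/357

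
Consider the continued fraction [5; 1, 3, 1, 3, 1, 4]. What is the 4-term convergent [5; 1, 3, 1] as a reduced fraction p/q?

29/5

Start with 1.
3 + 1/(1/1) = 3 + 1/1 = 4/1
1 + 1/(4/1) = 1 + 1/4 = 5/4
5 + 1/(5/4) = 5 + 4/5 = 29/5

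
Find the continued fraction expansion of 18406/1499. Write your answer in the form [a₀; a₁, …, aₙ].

18406 ÷ 1499 → quotient 12, remainder 418
1499 ÷ 418 → quotient 3, remainder 245
418 ÷ 245 → quotient 1, remainder 173
245 ÷ 173 → quotient 1, remainder 72
173 ÷ 72 → quotient 2, remainder 29
72 ÷ 29 → quotient 2, remainder 14
29 ÷ 14 → quotient 2, remainder 1
14 ÷ 1 → quotient 14, remainder 0

[12; 3, 1, 1, 2, 2, 2, 14]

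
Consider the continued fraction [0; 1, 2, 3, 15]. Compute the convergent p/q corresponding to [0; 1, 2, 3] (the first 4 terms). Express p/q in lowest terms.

7/10

a_0 = 0: 0/1
a_1 = 1: 1/1
a_2 = 2: 2/3
a_3 = 3: 7/10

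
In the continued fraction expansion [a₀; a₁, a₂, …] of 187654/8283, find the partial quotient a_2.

187654 = 22·8283 + 5428, so a_0 = 22
8283 = 1·5428 + 2855, so a_1 = 1
5428 = 1·2855 + 2573, so a_2 = 1

1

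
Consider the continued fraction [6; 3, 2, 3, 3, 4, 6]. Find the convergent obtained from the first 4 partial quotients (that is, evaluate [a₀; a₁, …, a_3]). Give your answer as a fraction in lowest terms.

a_0 = 6: 6/1
a_1 = 3: 19/3
a_2 = 2: 44/7
a_3 = 3: 151/24

151/24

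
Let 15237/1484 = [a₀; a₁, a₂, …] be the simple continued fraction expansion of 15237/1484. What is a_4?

15237 = 10·1484 + 397, so a_0 = 10
1484 = 3·397 + 293, so a_1 = 3
397 = 1·293 + 104, so a_2 = 1
293 = 2·104 + 85, so a_3 = 2
104 = 1·85 + 19, so a_4 = 1

1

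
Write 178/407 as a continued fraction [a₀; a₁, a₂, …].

[0; 2, 3, 2, 25]

Run the Euclidean algorithm, recording each quotient:
⌊178/407⌋ = 0, remainder 178
⌊407/178⌋ = 2, remainder 51
⌊178/51⌋ = 3, remainder 25
⌊51/25⌋ = 2, remainder 1
⌊25/1⌋ = 25, remainder 0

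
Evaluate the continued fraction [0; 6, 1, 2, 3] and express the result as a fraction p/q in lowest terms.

a_0 = 0: 0/1
a_1 = 6: 1/6
a_2 = 1: 1/7
a_3 = 2: 3/20
a_4 = 3: 10/67

10/67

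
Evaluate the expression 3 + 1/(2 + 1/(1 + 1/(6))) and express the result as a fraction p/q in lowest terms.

Start with 6.
1 + 1/(6/1) = 1 + 1/6 = 7/6
2 + 1/(7/6) = 2 + 6/7 = 20/7
3 + 1/(20/7) = 3 + 7/20 = 67/20

67/20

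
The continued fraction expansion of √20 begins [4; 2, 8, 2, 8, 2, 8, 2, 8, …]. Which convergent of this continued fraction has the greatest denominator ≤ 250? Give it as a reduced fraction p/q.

a_0 = 4: 4/1  (≤ bound)
a_1 = 2: 9/2  (≤ bound)
a_2 = 8: 76/17  (≤ bound)
a_3 = 2: 161/36  (≤ bound)
a_4 = 8: 1364/305  (> 250, stop)

161/36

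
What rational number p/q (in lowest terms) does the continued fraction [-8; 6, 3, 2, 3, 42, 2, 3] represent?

Work from the innermost term outward:
Start with 3.
2 + 1/(3/1) = 2 + 1/3 = 7/3
42 + 1/(7/3) = 42 + 3/7 = 297/7
3 + 1/(297/7) = 3 + 7/297 = 898/297
2 + 1/(898/297) = 2 + 297/898 = 2093/898
3 + 1/(2093/898) = 3 + 898/2093 = 7177/2093
6 + 1/(7177/2093) = 6 + 2093/7177 = 45155/7177
-8 + 1/(45155/7177) = -8 + 7177/45155 = -354063/45155

-354063/45155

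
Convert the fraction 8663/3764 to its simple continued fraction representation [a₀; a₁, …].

Run the Euclidean algorithm, recording each quotient:
8663 = 2·3764 + 1135, so a_0 = 2
3764 = 3·1135 + 359, so a_1 = 3
1135 = 3·359 + 58, so a_2 = 3
359 = 6·58 + 11, so a_3 = 6
58 = 5·11 + 3, so a_4 = 5
11 = 3·3 + 2, so a_5 = 3
3 = 1·2 + 1, so a_6 = 1
2 = 2·1 + 0, so a_7 = 2

[2; 3, 3, 6, 5, 3, 1, 2]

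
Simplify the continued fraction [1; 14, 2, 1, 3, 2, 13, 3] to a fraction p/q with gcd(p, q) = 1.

a_0 = 1: 1/1
a_1 = 14: 15/14
a_2 = 2: 31/29
a_3 = 1: 46/43
a_4 = 3: 169/158
a_5 = 2: 384/359
a_6 = 13: 5161/4825
a_7 = 3: 15867/14834

15867/14834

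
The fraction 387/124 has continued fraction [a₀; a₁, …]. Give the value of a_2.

3

387 ÷ 124 → quotient 3, remainder 15
124 ÷ 15 → quotient 8, remainder 4
15 ÷ 4 → quotient 3, remainder 3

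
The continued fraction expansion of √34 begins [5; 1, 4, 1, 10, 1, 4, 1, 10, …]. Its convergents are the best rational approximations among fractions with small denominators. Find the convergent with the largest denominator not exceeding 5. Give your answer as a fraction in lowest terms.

29/5

List convergents until the denominator exceeds the bound:
a_0 = 5: 5/1  (≤ bound)
a_1 = 1: 6/1  (≤ bound)
a_2 = 4: 29/5  (≤ bound)
a_3 = 1: 35/6  (> 5, stop)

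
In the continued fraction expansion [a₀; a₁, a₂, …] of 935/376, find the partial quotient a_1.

2

Run the Euclidean algorithm, recording each quotient:
935 = 2·376 + 183, so a_0 = 2
376 = 2·183 + 10, so a_1 = 2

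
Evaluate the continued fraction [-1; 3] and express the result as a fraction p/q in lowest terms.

Start with 3.
-1 + 1/(3/1) = -1 + 1/3 = -2/3

-2/3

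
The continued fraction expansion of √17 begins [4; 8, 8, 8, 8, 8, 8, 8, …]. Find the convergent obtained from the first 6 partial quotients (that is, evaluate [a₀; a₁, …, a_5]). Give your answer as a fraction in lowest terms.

143649/34840

Use the convergent recurrence hₖ = aₖ·hₖ₋₁ + hₖ₋₂ (and likewise for the denominators kₖ):
a_0 = 4: 4/1
a_1 = 8: 33/8
a_2 = 8: 268/65
a_3 = 8: 2177/528
a_4 = 8: 17684/4289
a_5 = 8: 143649/34840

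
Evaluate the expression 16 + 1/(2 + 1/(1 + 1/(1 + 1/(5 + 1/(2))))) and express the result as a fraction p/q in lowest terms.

1000/61

Work from the innermost term outward:
Start with 2.
5 + 1/(2/1) = 5 + 1/2 = 11/2
1 + 1/(11/2) = 1 + 2/11 = 13/11
1 + 1/(13/11) = 1 + 11/13 = 24/13
2 + 1/(24/13) = 2 + 13/24 = 61/24
16 + 1/(61/24) = 16 + 24/61 = 1000/61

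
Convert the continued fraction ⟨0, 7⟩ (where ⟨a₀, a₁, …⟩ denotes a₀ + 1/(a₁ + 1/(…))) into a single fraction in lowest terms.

Compute successive convergents:
a_0 = 0: 0/1
a_1 = 7: 1/7

1/7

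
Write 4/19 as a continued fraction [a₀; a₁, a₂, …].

[0; 4, 1, 3]

⌊4/19⌋ = 0, remainder 4
⌊19/4⌋ = 4, remainder 3
⌊4/3⌋ = 1, remainder 1
⌊3/1⌋ = 3, remainder 0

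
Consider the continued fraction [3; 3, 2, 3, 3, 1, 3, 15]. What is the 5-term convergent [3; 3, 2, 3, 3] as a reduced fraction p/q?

260/79

Start with 3.
3 + 1/(3/1) = 3 + 1/3 = 10/3
2 + 1/(10/3) = 2 + 3/10 = 23/10
3 + 1/(23/10) = 3 + 10/23 = 79/23
3 + 1/(79/23) = 3 + 23/79 = 260/79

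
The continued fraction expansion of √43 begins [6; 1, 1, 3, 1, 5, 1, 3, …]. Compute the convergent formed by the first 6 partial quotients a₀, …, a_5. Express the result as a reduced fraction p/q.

Start with 5.
1 + 1/(5/1) = 1 + 1/5 = 6/5
3 + 1/(6/5) = 3 + 5/6 = 23/6
1 + 1/(23/6) = 1 + 6/23 = 29/23
1 + 1/(29/23) = 1 + 23/29 = 52/29
6 + 1/(52/29) = 6 + 29/52 = 341/52

341/52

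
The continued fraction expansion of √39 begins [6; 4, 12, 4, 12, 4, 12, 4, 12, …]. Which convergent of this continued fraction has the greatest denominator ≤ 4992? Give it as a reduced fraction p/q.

15294/2449

a_0 = 6: 6/1  (≤ bound)
a_1 = 4: 25/4  (≤ bound)
a_2 = 12: 306/49  (≤ bound)
a_3 = 4: 1249/200  (≤ bound)
a_4 = 12: 15294/2449  (≤ bound)
a_5 = 4: 62425/9996  (> 4992, stop)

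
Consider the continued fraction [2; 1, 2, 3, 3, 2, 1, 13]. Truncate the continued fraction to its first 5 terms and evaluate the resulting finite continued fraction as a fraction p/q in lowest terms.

Compute successive convergents:
a_0 = 2: 2/1
a_1 = 1: 3/1
a_2 = 2: 8/3
a_3 = 3: 27/10
a_4 = 3: 89/33

89/33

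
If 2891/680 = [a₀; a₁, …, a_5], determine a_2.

Apply division with remainder until the remainder is 0:
2891 = 4·680 + 171, so a_0 = 4
680 = 3·171 + 167, so a_1 = 3
171 = 1·167 + 4, so a_2 = 1

1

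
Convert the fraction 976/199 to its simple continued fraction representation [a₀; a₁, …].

[4; 1, 9, 2, 9]

⌊976/199⌋ = 4, remainder 180
⌊199/180⌋ = 1, remainder 19
⌊180/19⌋ = 9, remainder 9
⌊19/9⌋ = 2, remainder 1
⌊9/1⌋ = 9, remainder 0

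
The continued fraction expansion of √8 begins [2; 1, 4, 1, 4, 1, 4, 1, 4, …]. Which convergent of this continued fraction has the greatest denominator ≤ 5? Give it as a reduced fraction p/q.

14/5

a_0 = 2: 2/1  (≤ bound)
a_1 = 1: 3/1  (≤ bound)
a_2 = 4: 14/5  (≤ bound)
a_3 = 1: 17/6  (> 5, stop)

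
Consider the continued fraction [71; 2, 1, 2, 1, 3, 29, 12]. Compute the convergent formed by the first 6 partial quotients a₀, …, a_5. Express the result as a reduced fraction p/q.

2926/41

Start with 3.
1 + 1/(3/1) = 1 + 1/3 = 4/3
2 + 1/(4/3) = 2 + 3/4 = 11/4
1 + 1/(11/4) = 1 + 4/11 = 15/11
2 + 1/(15/11) = 2 + 11/15 = 41/15
71 + 1/(41/15) = 71 + 15/41 = 2926/41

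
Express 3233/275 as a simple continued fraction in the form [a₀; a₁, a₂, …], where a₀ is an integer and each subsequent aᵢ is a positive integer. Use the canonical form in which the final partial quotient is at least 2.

Repeatedly divide and take the remainder:
⌊3233/275⌋ = 11, remainder 208
⌊275/208⌋ = 1, remainder 67
⌊208/67⌋ = 3, remainder 7
⌊67/7⌋ = 9, remainder 4
⌊7/4⌋ = 1, remainder 3
⌊4/3⌋ = 1, remainder 1
⌊3/1⌋ = 3, remainder 0

[11; 1, 3, 9, 1, 1, 3]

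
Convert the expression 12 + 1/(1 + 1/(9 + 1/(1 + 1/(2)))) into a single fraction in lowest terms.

413/32

Work from the innermost term outward:
Start with 2.
1 + 1/(2/1) = 1 + 1/2 = 3/2
9 + 1/(3/2) = 9 + 2/3 = 29/3
1 + 1/(29/3) = 1 + 3/29 = 32/29
12 + 1/(32/29) = 12 + 29/32 = 413/32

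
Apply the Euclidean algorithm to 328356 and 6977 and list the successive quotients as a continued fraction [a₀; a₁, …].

[47; 15, 1, 28, 7, 2]

328356 = 47·6977 + 437, so a_0 = 47
6977 = 15·437 + 422, so a_1 = 15
437 = 1·422 + 15, so a_2 = 1
422 = 28·15 + 2, so a_3 = 28
15 = 7·2 + 1, so a_4 = 7
2 = 2·1 + 0, so a_5 = 2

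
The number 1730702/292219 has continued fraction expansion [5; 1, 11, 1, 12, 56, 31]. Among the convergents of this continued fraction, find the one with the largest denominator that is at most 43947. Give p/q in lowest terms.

55797/9421

a_0 = 5: 5/1  (≤ bound)
a_1 = 1: 6/1  (≤ bound)
a_2 = 11: 71/12  (≤ bound)
a_3 = 1: 77/13  (≤ bound)
a_4 = 12: 995/168  (≤ bound)
a_5 = 56: 55797/9421  (≤ bound)
a_6 = 31: 1730702/292219  (> 43947, stop)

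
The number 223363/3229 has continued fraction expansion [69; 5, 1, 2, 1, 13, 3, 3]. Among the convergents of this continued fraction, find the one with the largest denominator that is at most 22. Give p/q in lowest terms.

a_0 = 69: 69/1  (≤ bound)
a_1 = 5: 346/5  (≤ bound)
a_2 = 1: 415/6  (≤ bound)
a_3 = 2: 1176/17  (≤ bound)
a_4 = 1: 1591/23  (> 22, stop)

1176/17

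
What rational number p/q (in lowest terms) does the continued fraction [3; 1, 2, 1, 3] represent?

a_0 = 3: 3/1
a_1 = 1: 4/1
a_2 = 2: 11/3
a_3 = 1: 15/4
a_4 = 3: 56/15

56/15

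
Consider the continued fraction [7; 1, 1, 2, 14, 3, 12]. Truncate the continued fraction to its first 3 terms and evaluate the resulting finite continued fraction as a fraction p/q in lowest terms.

15/2

Start with 1.
1 + 1/(1/1) = 1 + 1/1 = 2/1
7 + 1/(2/1) = 7 + 1/2 = 15/2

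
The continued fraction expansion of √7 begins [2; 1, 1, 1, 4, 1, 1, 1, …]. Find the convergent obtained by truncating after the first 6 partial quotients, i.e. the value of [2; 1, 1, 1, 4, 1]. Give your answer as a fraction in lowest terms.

45/17

a_0 = 2: 2/1
a_1 = 1: 3/1
a_2 = 1: 5/2
a_3 = 1: 8/3
a_4 = 4: 37/14
a_5 = 1: 45/17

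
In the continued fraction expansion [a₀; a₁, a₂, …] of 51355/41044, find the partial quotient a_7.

Run the Euclidean algorithm, recording each quotient:
51355 = 1·41044 + 10311, so a_0 = 1
41044 = 3·10311 + 10111, so a_1 = 3
10311 = 1·10111 + 200, so a_2 = 1
10111 = 50·200 + 111, so a_3 = 50
200 = 1·111 + 89, so a_4 = 1
111 = 1·89 + 22, so a_5 = 1
89 = 4·22 + 1, so a_6 = 4
22 = 22·1 + 0, so a_7 = 22

22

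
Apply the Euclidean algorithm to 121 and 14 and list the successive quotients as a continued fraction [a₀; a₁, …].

121 = 8·14 + 9, so a_0 = 8
14 = 1·9 + 5, so a_1 = 1
9 = 1·5 + 4, so a_2 = 1
5 = 1·4 + 1, so a_3 = 1
4 = 4·1 + 0, so a_4 = 4

[8; 1, 1, 1, 4]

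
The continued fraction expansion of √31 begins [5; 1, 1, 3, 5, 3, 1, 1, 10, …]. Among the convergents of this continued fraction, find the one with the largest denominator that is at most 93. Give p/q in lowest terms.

206/37

List convergents until the denominator exceeds the bound:
a_0 = 5: 5/1  (≤ bound)
a_1 = 1: 6/1  (≤ bound)
a_2 = 1: 11/2  (≤ bound)
a_3 = 3: 39/7  (≤ bound)
a_4 = 5: 206/37  (≤ bound)
a_5 = 3: 657/118  (> 93, stop)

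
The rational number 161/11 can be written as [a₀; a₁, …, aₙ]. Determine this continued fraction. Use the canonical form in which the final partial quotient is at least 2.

[14; 1, 1, 1, 3]

⌊161/11⌋ = 14, remainder 7
⌊11/7⌋ = 1, remainder 4
⌊7/4⌋ = 1, remainder 3
⌊4/3⌋ = 1, remainder 1
⌊3/1⌋ = 3, remainder 0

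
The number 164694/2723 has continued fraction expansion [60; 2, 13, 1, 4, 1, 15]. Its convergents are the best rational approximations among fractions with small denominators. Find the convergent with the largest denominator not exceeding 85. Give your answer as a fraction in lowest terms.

1754/29

a_0 = 60: 60/1  (≤ bound)
a_1 = 2: 121/2  (≤ bound)
a_2 = 13: 1633/27  (≤ bound)
a_3 = 1: 1754/29  (≤ bound)
a_4 = 4: 8649/143  (> 85, stop)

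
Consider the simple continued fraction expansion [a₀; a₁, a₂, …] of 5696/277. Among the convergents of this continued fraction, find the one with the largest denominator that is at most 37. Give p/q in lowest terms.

a_0 = 20: 20/1  (≤ bound)
a_1 = 1: 21/1  (≤ bound)
a_2 = 1: 41/2  (≤ bound)
a_3 = 3: 144/7  (≤ bound)
a_4 = 2: 329/16  (≤ bound)
a_5 = 5: 1789/87  (> 37, stop)

329/16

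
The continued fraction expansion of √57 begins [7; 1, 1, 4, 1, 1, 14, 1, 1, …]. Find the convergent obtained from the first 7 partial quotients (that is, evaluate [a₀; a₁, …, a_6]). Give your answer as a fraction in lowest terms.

a_0 = 7: 7/1
a_1 = 1: 8/1
a_2 = 1: 15/2
a_3 = 4: 68/9
a_4 = 1: 83/11
a_5 = 1: 151/20
a_6 = 14: 2197/291

2197/291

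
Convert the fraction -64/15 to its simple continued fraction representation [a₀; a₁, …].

[-5; 1, 2, 1, 3]

Run the Euclidean algorithm, recording each quotient:
-64 ÷ 15 → quotient -5, remainder 11
15 ÷ 11 → quotient 1, remainder 4
11 ÷ 4 → quotient 2, remainder 3
4 ÷ 3 → quotient 1, remainder 1
3 ÷ 1 → quotient 3, remainder 0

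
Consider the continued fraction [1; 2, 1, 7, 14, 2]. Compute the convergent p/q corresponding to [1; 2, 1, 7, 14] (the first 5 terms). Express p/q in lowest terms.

438/325

a_0 = 1: 1/1
a_1 = 2: 3/2
a_2 = 1: 4/3
a_3 = 7: 31/23
a_4 = 14: 438/325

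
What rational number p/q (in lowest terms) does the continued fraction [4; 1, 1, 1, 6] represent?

93/20

Compute successive convergents:
a_0 = 4: 4/1
a_1 = 1: 5/1
a_2 = 1: 9/2
a_3 = 1: 14/3
a_4 = 6: 93/20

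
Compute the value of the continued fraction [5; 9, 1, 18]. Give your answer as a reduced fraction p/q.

a_0 = 5: 5/1
a_1 = 9: 46/9
a_2 = 1: 51/10
a_3 = 18: 964/189

964/189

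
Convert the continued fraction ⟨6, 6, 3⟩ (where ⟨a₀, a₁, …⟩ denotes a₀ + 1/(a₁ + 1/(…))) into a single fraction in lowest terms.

117/19

Start with 3.
6 + 1/(3/1) = 6 + 1/3 = 19/3
6 + 1/(19/3) = 6 + 3/19 = 117/19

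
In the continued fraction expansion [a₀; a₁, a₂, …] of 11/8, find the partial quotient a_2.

11 = 1·8 + 3, so a_0 = 1
8 = 2·3 + 2, so a_1 = 2
3 = 1·2 + 1, so a_2 = 1

1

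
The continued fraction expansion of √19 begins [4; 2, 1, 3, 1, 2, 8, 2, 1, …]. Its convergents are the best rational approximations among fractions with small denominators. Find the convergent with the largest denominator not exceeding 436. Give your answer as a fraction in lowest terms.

1421/326

List convergents until the denominator exceeds the bound:
a_0 = 4: 4/1  (≤ bound)
a_1 = 2: 9/2  (≤ bound)
a_2 = 1: 13/3  (≤ bound)
a_3 = 3: 48/11  (≤ bound)
a_4 = 1: 61/14  (≤ bound)
a_5 = 2: 170/39  (≤ bound)
a_6 = 8: 1421/326  (≤ bound)
a_7 = 2: 3012/691  (> 436, stop)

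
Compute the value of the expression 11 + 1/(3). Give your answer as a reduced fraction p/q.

34/3

a_0 = 11: 11/1
a_1 = 3: 34/3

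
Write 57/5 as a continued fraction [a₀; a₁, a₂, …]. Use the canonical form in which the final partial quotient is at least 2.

Repeatedly divide and take the remainder:
57 = 11·5 + 2, so a_0 = 11
5 = 2·2 + 1, so a_1 = 2
2 = 2·1 + 0, so a_2 = 2

[11; 2, 2]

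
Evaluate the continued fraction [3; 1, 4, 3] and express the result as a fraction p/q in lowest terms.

61/16

Starting at the tail and folding back:
Start with 3.
4 + 1/(3/1) = 4 + 1/3 = 13/3
1 + 1/(13/3) = 1 + 3/13 = 16/13
3 + 1/(16/13) = 3 + 13/16 = 61/16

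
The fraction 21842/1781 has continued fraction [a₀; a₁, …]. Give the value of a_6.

Repeatedly divide and take the remainder:
21842 = 12·1781 + 470, so a_0 = 12
1781 = 3·470 + 371, so a_1 = 3
470 = 1·371 + 99, so a_2 = 1
371 = 3·99 + 74, so a_3 = 3
99 = 1·74 + 25, so a_4 = 1
74 = 2·25 + 24, so a_5 = 2
25 = 1·24 + 1, so a_6 = 1

1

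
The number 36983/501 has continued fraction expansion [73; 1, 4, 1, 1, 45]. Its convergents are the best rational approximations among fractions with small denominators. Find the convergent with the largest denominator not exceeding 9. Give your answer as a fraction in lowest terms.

List convergents until the denominator exceeds the bound:
a_0 = 73: 73/1  (≤ bound)
a_1 = 1: 74/1  (≤ bound)
a_2 = 4: 369/5  (≤ bound)
a_3 = 1: 443/6  (≤ bound)
a_4 = 1: 812/11  (> 9, stop)

443/6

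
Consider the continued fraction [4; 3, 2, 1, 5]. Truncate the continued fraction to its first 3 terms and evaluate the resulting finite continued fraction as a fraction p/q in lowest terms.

30/7

Start with 2.
3 + 1/(2/1) = 3 + 1/2 = 7/2
4 + 1/(7/2) = 4 + 2/7 = 30/7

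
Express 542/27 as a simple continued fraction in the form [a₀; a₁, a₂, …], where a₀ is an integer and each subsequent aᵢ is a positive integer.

542 = 20·27 + 2, so a_0 = 20
27 = 13·2 + 1, so a_1 = 13
2 = 2·1 + 0, so a_2 = 2

[20; 13, 2]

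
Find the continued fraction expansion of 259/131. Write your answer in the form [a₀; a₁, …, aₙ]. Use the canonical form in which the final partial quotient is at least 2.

259 ÷ 131 → quotient 1, remainder 128
131 ÷ 128 → quotient 1, remainder 3
128 ÷ 3 → quotient 42, remainder 2
3 ÷ 2 → quotient 1, remainder 1
2 ÷ 1 → quotient 2, remainder 0

[1; 1, 42, 1, 2]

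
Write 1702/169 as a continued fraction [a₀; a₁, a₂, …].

1702 ÷ 169 → quotient 10, remainder 12
169 ÷ 12 → quotient 14, remainder 1
12 ÷ 1 → quotient 12, remainder 0

[10; 14, 12]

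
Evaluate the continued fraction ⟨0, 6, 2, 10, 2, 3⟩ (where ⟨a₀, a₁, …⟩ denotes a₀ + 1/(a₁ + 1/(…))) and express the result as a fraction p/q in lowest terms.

Start with 3.
2 + 1/(3/1) = 2 + 1/3 = 7/3
10 + 1/(7/3) = 10 + 3/7 = 73/7
2 + 1/(73/7) = 2 + 7/73 = 153/73
6 + 1/(153/73) = 6 + 73/153 = 991/153
0 + 1/(991/153) = 0 + 153/991 = 153/991

153/991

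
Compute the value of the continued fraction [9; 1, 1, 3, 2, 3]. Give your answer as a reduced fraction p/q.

Start with 3.
2 + 1/(3/1) = 2 + 1/3 = 7/3
3 + 1/(7/3) = 3 + 3/7 = 24/7
1 + 1/(24/7) = 1 + 7/24 = 31/24
1 + 1/(31/24) = 1 + 24/31 = 55/31
9 + 1/(55/31) = 9 + 31/55 = 526/55

526/55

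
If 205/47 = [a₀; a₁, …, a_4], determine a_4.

4

Apply division with remainder until the remainder is 0:
⌊205/47⌋ = 4, remainder 17
⌊47/17⌋ = 2, remainder 13
⌊17/13⌋ = 1, remainder 4
⌊13/4⌋ = 3, remainder 1
⌊4/1⌋ = 4, remainder 0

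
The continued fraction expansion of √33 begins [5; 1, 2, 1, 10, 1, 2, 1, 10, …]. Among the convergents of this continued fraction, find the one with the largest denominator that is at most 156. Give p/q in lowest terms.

List convergents until the denominator exceeds the bound:
a_0 = 5: 5/1  (≤ bound)
a_1 = 1: 6/1  (≤ bound)
a_2 = 2: 17/3  (≤ bound)
a_3 = 1: 23/4  (≤ bound)
a_4 = 10: 247/43  (≤ bound)
a_5 = 1: 270/47  (≤ bound)
a_6 = 2: 787/137  (≤ bound)
a_7 = 1: 1057/184  (> 156, stop)

787/137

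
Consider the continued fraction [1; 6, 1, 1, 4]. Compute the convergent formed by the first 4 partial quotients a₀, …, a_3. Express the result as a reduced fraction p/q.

15/13

Start with 1.
1 + 1/(1/1) = 1 + 1/1 = 2/1
6 + 1/(2/1) = 6 + 1/2 = 13/2
1 + 1/(13/2) = 1 + 2/13 = 15/13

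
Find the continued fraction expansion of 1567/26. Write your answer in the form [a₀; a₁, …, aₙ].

Repeatedly divide and take the remainder:
1567 ÷ 26 → quotient 60, remainder 7
26 ÷ 7 → quotient 3, remainder 5
7 ÷ 5 → quotient 1, remainder 2
5 ÷ 2 → quotient 2, remainder 1
2 ÷ 1 → quotient 2, remainder 0

[60; 3, 1, 2, 2]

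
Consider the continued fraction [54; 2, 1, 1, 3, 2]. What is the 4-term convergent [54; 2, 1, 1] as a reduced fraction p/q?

272/5

Use the convergent recurrence hₖ = aₖ·hₖ₋₁ + hₖ₋₂ (and likewise for the denominators kₖ):
a_0 = 54: 54/1
a_1 = 2: 109/2
a_2 = 1: 163/3
a_3 = 1: 272/5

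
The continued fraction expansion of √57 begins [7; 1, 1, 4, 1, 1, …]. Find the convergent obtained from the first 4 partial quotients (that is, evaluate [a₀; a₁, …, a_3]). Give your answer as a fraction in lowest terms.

68/9

Start with 4.
1 + 1/(4/1) = 1 + 1/4 = 5/4
1 + 1/(5/4) = 1 + 4/5 = 9/5
7 + 1/(9/5) = 7 + 5/9 = 68/9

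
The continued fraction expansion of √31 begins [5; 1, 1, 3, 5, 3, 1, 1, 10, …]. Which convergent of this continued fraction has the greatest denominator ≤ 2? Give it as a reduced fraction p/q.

11/2

List convergents until the denominator exceeds the bound:
a_0 = 5: 5/1  (≤ bound)
a_1 = 1: 6/1  (≤ bound)
a_2 = 1: 11/2  (≤ bound)
a_3 = 3: 39/7  (> 2, stop)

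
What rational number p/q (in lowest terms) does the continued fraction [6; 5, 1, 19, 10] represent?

7377/1196

Start with 10.
19 + 1/(10/1) = 19 + 1/10 = 191/10
1 + 1/(191/10) = 1 + 10/191 = 201/191
5 + 1/(201/191) = 5 + 191/201 = 1196/201
6 + 1/(1196/201) = 6 + 201/1196 = 7377/1196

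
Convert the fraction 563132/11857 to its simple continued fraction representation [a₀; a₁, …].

⌊563132/11857⌋ = 47, remainder 5853
⌊11857/5853⌋ = 2, remainder 151
⌊5853/151⌋ = 38, remainder 115
⌊151/115⌋ = 1, remainder 36
⌊115/36⌋ = 3, remainder 7
⌊36/7⌋ = 5, remainder 1
⌊7/1⌋ = 7, remainder 0

[47; 2, 38, 1, 3, 5, 7]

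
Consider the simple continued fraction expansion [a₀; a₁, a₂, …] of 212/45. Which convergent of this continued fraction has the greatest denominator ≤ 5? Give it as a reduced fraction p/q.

14/3

a_0 = 4: 4/1  (≤ bound)
a_1 = 1: 5/1  (≤ bound)
a_2 = 2: 14/3  (≤ bound)
a_3 = 2: 33/7  (> 5, stop)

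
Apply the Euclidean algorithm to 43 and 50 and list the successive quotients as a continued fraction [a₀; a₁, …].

43 ÷ 50 → quotient 0, remainder 43
50 ÷ 43 → quotient 1, remainder 7
43 ÷ 7 → quotient 6, remainder 1
7 ÷ 1 → quotient 7, remainder 0

[0; 1, 6, 7]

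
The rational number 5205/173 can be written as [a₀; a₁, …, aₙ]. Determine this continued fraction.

[30; 11, 1, 1, 7]

Run the Euclidean algorithm, recording each quotient:
5205 ÷ 173 → quotient 30, remainder 15
173 ÷ 15 → quotient 11, remainder 8
15 ÷ 8 → quotient 1, remainder 7
8 ÷ 7 → quotient 1, remainder 1
7 ÷ 1 → quotient 7, remainder 0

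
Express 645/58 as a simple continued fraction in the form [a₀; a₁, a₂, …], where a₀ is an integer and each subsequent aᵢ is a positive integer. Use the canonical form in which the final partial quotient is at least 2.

645 ÷ 58 → quotient 11, remainder 7
58 ÷ 7 → quotient 8, remainder 2
7 ÷ 2 → quotient 3, remainder 1
2 ÷ 1 → quotient 2, remainder 0

[11; 8, 3, 2]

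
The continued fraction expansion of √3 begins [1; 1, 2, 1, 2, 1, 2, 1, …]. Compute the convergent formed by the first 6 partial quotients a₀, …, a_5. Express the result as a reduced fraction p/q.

26/15

Start with 1.
2 + 1/(1/1) = 2 + 1/1 = 3/1
1 + 1/(3/1) = 1 + 1/3 = 4/3
2 + 1/(4/3) = 2 + 3/4 = 11/4
1 + 1/(11/4) = 1 + 4/11 = 15/11
1 + 1/(15/11) = 1 + 11/15 = 26/15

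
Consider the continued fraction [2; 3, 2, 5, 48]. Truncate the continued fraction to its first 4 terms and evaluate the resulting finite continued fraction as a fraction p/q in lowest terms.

87/38

a_0 = 2: 2/1
a_1 = 3: 7/3
a_2 = 2: 16/7
a_3 = 5: 87/38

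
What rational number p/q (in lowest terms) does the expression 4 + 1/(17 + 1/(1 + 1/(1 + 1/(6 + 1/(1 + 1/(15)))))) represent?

Compute successive convergents:
a_0 = 4: 4/1
a_1 = 17: 69/17
a_2 = 1: 73/18
a_3 = 1: 142/35
a_4 = 6: 925/228
a_5 = 1: 1067/263
a_6 = 15: 16930/4173

16930/4173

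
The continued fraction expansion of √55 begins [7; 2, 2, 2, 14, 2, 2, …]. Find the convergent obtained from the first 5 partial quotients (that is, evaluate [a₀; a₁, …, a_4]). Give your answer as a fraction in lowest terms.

Build up convergents one term at a time:
a_0 = 7: 7/1
a_1 = 2: 15/2
a_2 = 2: 37/5
a_3 = 2: 89/12
a_4 = 14: 1283/173

1283/173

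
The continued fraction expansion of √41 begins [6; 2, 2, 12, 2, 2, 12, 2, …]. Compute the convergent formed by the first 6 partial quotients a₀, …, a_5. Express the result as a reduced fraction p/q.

2049/320

Starting at the tail and folding back:
Start with 2.
2 + 1/(2/1) = 2 + 1/2 = 5/2
12 + 1/(5/2) = 12 + 2/5 = 62/5
2 + 1/(62/5) = 2 + 5/62 = 129/62
2 + 1/(129/62) = 2 + 62/129 = 320/129
6 + 1/(320/129) = 6 + 129/320 = 2049/320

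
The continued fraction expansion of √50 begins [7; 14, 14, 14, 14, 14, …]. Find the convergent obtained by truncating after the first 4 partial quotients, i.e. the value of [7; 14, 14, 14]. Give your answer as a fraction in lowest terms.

19601/2772

Start with 14.
14 + 1/(14/1) = 14 + 1/14 = 197/14
14 + 1/(197/14) = 14 + 14/197 = 2772/197
7 + 1/(2772/197) = 7 + 197/2772 = 19601/2772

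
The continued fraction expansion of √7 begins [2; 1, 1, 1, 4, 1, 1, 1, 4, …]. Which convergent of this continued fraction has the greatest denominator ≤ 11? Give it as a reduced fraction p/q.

a_0 = 2: 2/1  (≤ bound)
a_1 = 1: 3/1  (≤ bound)
a_2 = 1: 5/2  (≤ bound)
a_3 = 1: 8/3  (≤ bound)
a_4 = 4: 37/14  (> 11, stop)

8/3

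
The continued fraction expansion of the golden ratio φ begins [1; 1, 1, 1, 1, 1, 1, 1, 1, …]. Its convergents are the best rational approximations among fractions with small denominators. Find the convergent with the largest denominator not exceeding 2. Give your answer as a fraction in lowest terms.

3/2

a_0 = 1: 1/1  (≤ bound)
a_1 = 1: 2/1  (≤ bound)
a_2 = 1: 3/2  (≤ bound)
a_3 = 1: 5/3  (> 2, stop)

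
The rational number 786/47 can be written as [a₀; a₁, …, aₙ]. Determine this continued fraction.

Apply division with remainder until the remainder is 0:
786 ÷ 47 → quotient 16, remainder 34
47 ÷ 34 → quotient 1, remainder 13
34 ÷ 13 → quotient 2, remainder 8
13 ÷ 8 → quotient 1, remainder 5
8 ÷ 5 → quotient 1, remainder 3
5 ÷ 3 → quotient 1, remainder 2
3 ÷ 2 → quotient 1, remainder 1
2 ÷ 1 → quotient 2, remainder 0

[16; 1, 2, 1, 1, 1, 1, 2]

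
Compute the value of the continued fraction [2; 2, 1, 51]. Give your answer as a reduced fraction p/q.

a_0 = 2: 2/1
a_1 = 2: 5/2
a_2 = 1: 7/3
a_3 = 51: 362/155

362/155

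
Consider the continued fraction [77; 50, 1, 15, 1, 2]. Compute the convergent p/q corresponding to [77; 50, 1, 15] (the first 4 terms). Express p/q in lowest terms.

Build up convergents one term at a time:
a_0 = 77: 77/1
a_1 = 50: 3851/50
a_2 = 1: 3928/51
a_3 = 15: 62771/815

62771/815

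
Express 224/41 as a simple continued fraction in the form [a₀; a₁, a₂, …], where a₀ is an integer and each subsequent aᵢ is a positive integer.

224 = 5·41 + 19, so a_0 = 5
41 = 2·19 + 3, so a_1 = 2
19 = 6·3 + 1, so a_2 = 6
3 = 3·1 + 0, so a_3 = 3

[5; 2, 6, 3]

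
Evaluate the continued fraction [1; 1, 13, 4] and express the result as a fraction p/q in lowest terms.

110/57

Compute successive convergents:
a_0 = 1: 1/1
a_1 = 1: 2/1
a_2 = 13: 27/14
a_3 = 4: 110/57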